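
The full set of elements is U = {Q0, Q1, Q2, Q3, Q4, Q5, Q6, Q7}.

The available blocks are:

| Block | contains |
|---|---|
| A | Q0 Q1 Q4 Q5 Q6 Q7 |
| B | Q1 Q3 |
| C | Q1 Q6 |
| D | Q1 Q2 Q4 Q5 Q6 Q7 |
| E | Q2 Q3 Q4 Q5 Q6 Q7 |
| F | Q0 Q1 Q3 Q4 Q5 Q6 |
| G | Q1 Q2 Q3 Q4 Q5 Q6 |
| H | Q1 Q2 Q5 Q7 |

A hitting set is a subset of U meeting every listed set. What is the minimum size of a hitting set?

2

T = {Q1, Q2} meets every block (each contains at least one member of T), and |T| = 2.
No single element lies in every block, so at least 2 are needed and 2 is optimal.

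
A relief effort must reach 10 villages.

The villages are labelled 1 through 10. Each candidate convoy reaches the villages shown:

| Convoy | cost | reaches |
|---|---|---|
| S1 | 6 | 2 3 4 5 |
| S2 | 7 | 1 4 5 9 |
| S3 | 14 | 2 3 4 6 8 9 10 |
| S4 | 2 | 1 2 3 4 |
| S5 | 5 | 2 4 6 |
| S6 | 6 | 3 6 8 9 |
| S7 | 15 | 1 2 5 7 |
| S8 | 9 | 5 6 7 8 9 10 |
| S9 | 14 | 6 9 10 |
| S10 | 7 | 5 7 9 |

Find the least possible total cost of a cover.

11

S4, S8 together cover every village (S4 ∪ S8 = {1, 2, 3, 4, 5, 6, 7, 8, 9, 10}); total cost 2 + 9 = 11.
No covering selection has total cost below 11.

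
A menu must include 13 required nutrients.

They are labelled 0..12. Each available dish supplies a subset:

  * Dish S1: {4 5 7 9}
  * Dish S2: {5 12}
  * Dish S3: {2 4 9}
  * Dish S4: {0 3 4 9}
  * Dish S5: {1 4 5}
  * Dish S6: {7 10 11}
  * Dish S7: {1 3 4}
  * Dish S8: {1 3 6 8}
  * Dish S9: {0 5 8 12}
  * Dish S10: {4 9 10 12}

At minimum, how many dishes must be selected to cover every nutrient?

4

Take {S3, S6, S8, S9}. Their union is {0, 1, 2, 3, 4, 5, 6, 7, 8, 9, 10, 11, 12}, which is all 13 nutrients.
Each dish has at most 4 nutrients, and 3·4 = 12 < 13 — so at least 4 dishes are needed, and 4 is optimal.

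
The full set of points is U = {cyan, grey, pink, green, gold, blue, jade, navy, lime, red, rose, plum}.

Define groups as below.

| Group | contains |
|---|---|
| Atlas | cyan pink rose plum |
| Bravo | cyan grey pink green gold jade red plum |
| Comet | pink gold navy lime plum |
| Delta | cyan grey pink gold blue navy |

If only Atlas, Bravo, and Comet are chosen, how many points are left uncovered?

Union of Atlas, Bravo, Comet = {cyan, grey, pink, green, gold, jade, navy, lime, red, rose, plum}.
Not covered: blue — 1 point.

1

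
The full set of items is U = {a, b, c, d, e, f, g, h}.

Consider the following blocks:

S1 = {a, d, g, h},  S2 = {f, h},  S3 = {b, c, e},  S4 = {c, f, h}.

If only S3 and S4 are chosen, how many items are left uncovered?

Union of S3, S4 = {b, c, e, f, h}.
Not covered: a, d, g — 3 items.

3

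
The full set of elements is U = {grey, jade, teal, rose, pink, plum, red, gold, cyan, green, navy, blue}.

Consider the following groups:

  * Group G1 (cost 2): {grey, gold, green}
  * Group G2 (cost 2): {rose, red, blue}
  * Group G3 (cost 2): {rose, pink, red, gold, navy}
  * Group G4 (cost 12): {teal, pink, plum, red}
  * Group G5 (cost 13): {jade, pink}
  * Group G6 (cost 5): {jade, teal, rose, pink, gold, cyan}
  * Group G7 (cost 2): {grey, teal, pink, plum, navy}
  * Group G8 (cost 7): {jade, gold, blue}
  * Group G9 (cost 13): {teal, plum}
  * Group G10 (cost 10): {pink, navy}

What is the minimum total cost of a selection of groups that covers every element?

G1, G2, G6, G7 together cover every element (G1 ∪ G2 ∪ G6 ∪ G7 = {grey, jade, teal, rose, pink, plum, red, gold, cyan, green, navy, blue}); total cost 2 + 2 + 5 + 2 = 11.
The greedy pick G3, G7, G1, G2, G6 costs 13; no covering selection beats 11.

11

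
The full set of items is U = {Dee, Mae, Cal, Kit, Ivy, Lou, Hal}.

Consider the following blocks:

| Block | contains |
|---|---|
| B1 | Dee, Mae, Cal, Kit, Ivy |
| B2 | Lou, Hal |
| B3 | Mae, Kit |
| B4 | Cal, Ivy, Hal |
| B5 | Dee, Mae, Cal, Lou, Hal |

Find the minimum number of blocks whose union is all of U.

B1 and B5 together: B1 ∪ B5 = {Dee, Mae, Cal, Kit, Ivy, Lou, Hal} — every item is covered.
No single block has all 7 items (the largest, B1, has 5), so 2 is optimal.

2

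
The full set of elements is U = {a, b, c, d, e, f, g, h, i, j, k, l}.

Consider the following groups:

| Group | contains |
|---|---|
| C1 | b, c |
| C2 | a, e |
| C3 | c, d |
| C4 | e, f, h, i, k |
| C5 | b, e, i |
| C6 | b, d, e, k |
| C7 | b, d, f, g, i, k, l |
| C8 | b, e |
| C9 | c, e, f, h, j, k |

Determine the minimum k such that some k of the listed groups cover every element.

Take {C2, C7, C9}. Their union is {a, b, c, d, e, f, g, h, i, j, k, l}, which is all 12 elements.
Only C2 contains a, so C2 is forced; the remaining 10 elements need at least 2 more groups (each remaining group adds at most 7) — so at least 3 groups are needed, and 3 is optimal.

3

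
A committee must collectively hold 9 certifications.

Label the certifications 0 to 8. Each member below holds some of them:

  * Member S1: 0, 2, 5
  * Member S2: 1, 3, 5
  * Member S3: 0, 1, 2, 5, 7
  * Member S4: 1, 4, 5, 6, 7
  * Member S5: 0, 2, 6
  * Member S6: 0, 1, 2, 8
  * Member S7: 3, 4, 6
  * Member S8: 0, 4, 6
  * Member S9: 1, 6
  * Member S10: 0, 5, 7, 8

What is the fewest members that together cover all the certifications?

S3 and S6 and S7 together: S3 ∪ S6 ∪ S7 = {0, 1, 2, 3, 4, 5, 6, 7, 8} — every certification is covered.
No 2 of the 10 members cover everything (all 45 combinations miss at least one certification), so 3 is optimal.

3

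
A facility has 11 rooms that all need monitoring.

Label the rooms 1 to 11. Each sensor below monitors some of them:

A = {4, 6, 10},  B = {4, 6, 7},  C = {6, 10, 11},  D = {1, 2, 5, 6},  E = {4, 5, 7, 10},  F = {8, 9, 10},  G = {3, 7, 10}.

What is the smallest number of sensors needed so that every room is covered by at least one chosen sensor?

Take {B, C, D, F, G}. Their union is {1, 2, 3, 4, 5, 6, 7, 8, 9, 10, 11}, which is all 11 rooms.
No 4 of the 7 sensors cover everything (all 35 combinations miss at least one room), so 5 is optimal.

5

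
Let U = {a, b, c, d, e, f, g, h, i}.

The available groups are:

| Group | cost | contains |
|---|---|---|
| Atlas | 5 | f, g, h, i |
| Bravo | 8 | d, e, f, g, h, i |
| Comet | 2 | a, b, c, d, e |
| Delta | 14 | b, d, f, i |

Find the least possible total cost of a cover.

7

Atlas, Comet together cover every point (Atlas ∪ Comet = {a, b, c, d, e, f, g, h, i}); total cost 5 + 2 = 7.
No covering selection has total cost below 7.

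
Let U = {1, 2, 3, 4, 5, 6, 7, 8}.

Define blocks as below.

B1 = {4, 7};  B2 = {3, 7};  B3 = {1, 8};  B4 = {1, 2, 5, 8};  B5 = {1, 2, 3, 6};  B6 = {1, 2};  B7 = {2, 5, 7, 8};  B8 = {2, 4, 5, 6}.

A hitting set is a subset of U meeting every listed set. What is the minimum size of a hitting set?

Take H = {1, 6, 7}. Each listed block contains at least one of these, so H is a hitting set of size 3.
The blocks B2, B3, B8 are pairwise disjoint, so any hitting set needs a separate point for each — at least 3. Hence 3 is optimal.

3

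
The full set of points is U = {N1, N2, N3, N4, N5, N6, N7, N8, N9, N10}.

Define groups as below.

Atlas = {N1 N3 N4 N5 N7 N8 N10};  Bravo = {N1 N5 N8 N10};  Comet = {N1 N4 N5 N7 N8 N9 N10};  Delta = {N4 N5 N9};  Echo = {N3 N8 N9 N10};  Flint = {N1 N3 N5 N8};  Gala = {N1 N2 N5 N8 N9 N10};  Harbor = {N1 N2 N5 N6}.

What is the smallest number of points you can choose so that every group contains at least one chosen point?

2

H = {N1, N9} meets every group (each contains at least one member of H), and |H| = 2.
The groups Echo, Harbor are pairwise disjoint, so any hitting set needs a separate point for each — at least 2. Hence 2 is optimal.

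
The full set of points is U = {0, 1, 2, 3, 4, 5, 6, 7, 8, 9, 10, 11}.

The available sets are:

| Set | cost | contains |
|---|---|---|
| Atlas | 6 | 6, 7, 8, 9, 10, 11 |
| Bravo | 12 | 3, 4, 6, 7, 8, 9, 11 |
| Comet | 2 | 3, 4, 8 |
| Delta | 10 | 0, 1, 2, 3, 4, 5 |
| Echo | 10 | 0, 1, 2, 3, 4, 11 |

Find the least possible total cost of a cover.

16

Atlas, Delta together cover every point (Atlas ∪ Delta = {0, 1, 2, 3, 4, 5, 6, 7, 8, 9, 10, 11}); total cost 6 + 10 = 16.
The greedy pick Comet, Atlas, Delta costs 18; no covering selection beats 16.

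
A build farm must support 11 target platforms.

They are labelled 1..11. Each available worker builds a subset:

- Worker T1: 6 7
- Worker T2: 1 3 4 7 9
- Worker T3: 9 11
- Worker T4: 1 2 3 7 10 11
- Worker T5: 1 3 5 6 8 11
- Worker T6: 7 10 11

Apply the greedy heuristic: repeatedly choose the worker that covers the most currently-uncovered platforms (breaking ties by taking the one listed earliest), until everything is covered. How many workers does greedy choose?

Greedy: pick T4 (covers 6 new) → pick T5 (covers 3 new) → pick T2 (covers 2 new). Total picks: 3.

3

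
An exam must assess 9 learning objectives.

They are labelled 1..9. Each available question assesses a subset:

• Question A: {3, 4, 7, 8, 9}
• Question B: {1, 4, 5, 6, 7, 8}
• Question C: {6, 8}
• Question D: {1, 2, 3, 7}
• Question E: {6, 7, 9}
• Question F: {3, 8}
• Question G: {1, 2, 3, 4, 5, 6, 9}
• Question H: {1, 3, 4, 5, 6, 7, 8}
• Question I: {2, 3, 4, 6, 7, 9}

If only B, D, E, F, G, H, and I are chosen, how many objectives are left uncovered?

Union of B, D, E, F, G, H, I = {1, 2, 3, 4, 5, 6, 7, 8, 9} — that's every objective, so 0 are uncovered.

0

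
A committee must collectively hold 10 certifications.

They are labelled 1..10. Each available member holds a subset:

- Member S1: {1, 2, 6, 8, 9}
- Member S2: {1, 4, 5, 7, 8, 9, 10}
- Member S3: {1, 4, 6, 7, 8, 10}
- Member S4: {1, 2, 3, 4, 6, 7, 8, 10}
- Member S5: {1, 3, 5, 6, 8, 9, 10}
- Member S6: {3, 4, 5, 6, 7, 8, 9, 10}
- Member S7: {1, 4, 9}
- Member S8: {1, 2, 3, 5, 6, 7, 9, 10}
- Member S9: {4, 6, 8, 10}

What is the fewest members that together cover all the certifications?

2

S6 and S8 together: S6 ∪ S8 = {1, 2, 3, 4, 5, 6, 7, 8, 9, 10} — every certification is covered.
No single member has all 10 certifications (the largest, S4, has 8), so 2 is optimal.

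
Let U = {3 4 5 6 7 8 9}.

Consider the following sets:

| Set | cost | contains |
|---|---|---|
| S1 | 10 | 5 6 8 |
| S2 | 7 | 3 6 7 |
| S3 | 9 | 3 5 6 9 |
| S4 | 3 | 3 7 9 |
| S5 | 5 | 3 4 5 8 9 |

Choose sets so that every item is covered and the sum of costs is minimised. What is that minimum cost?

12

S2, S5 together cover every item (S2 ∪ S5 = {3, 4, 5, 6, 7, 8, 9}); total cost 7 + 5 = 12.
The greedy pick S4, S5, S2 costs 15; no covering selection beats 12.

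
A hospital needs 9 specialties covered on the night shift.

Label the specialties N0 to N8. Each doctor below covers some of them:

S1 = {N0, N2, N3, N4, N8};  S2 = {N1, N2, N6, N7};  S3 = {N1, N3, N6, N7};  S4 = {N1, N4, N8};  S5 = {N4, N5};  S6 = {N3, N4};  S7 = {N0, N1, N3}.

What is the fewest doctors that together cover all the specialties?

S1 and S3 and S5 together: S1 ∪ S3 ∪ S5 = {N0, N1, N2, N3, N4, N5, N6, N7, N8} — every specialty is covered.
Only S5 contains N5, so S5 is forced; the remaining 7 specialties need at least 2 more doctors (each remaining doctor adds at most 4) — so at least 3 doctors are needed, and 3 is optimal.

3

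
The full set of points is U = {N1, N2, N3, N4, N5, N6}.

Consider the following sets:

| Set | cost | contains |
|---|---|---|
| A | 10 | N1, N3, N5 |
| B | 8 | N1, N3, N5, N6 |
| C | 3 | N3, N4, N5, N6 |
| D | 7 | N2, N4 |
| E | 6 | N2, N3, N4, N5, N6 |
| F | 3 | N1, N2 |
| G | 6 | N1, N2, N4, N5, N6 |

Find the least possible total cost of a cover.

C, F together cover every point (C ∪ F = {N1, N2, N3, N4, N5, N6}); total cost 3 + 3 = 6.
No covering selection has total cost below 6.

6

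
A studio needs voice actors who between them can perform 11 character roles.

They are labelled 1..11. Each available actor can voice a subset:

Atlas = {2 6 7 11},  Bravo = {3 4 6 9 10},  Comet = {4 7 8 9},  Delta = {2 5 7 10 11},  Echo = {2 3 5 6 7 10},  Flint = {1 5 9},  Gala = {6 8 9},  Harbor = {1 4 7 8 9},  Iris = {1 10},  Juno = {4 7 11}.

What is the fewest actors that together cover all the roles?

3

Take {Echo, Harbor, Juno}. Their union is {1, 2, 3, 4, 5, 6, 7, 8, 9, 10, 11}, which is all 11 roles.
No 2 of the 10 actors cover everything (all 45 combinations miss at least one role), so 3 is optimal.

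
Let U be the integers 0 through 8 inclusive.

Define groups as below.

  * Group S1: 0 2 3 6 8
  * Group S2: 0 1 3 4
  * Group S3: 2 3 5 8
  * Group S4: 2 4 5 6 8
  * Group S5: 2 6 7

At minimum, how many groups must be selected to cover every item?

3

Take {S2, S3, S5}. Their union is {0, 1, 2, 3, 4, 5, 6, 7, 8}, which is all 9 items.
Only S2 contains 1, so S2 is forced; the remaining 5 items need at least 2 more groups (each remaining group adds at most 4) — so at least 3 groups are needed, and 3 is optimal.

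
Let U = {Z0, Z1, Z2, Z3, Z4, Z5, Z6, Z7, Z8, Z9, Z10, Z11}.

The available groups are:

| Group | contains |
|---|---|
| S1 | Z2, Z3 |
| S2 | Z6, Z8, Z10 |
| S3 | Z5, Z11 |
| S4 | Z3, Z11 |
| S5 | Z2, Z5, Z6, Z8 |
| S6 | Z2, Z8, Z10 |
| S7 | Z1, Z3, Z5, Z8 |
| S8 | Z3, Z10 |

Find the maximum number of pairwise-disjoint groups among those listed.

S1, S2, S3 are pairwise disjoint (S1={Z2,Z3}; S2={Z6,Z8,Z10}; S3={Z5,Z11}).
Every remaining group overlaps one of these, and no 4 of the listed groups are pairwise disjoint, so 3 is the maximum.

3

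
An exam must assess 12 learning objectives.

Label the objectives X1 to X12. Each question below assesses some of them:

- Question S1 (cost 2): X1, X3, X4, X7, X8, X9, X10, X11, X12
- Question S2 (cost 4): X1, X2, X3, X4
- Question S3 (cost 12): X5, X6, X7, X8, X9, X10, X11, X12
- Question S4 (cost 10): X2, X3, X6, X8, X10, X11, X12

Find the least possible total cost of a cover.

16

S2, S3 together cover every objective (S2 ∪ S3 = {X1, X2, X3, X4, X5, X6, X7, X8, X9, X10, X11, X12}); total cost 4 + 12 = 16.
The greedy pick S1, S2, S3 costs 18; no covering selection beats 16.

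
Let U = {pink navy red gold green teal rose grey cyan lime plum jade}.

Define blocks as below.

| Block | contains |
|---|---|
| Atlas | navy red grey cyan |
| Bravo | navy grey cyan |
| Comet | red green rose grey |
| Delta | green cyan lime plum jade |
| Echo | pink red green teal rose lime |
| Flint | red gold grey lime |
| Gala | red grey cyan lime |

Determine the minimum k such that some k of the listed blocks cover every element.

Take {Bravo, Delta, Echo, Flint}. Their union is {pink, navy, red, gold, green, teal, rose, grey, cyan, lime, plum, jade}, which is all 12 elements.
No 3 of the 7 blocks cover everything (all 35 combinations miss at least one element), so 4 is optimal.

4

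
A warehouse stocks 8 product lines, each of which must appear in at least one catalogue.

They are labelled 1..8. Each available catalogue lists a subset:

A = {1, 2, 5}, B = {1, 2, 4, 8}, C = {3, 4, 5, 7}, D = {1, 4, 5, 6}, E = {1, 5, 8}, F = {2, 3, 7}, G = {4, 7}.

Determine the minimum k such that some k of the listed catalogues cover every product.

B and C and D together: B ∪ C ∪ D = {1, 2, 3, 4, 5, 6, 7, 8} — every product is covered.
Only D contains 6, so D is forced; the remaining 4 products need at least 2 more catalogues (each remaining catalogue adds at most 3) — so at least 3 catalogues are needed, and 3 is optimal.

3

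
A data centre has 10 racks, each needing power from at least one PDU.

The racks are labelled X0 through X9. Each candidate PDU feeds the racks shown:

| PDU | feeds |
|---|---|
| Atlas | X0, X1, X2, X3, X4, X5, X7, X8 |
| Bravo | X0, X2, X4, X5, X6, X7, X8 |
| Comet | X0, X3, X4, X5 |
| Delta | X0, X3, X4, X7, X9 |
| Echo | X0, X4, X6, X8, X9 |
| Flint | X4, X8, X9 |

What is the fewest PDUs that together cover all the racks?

2

Atlas and Echo together: Atlas ∪ Echo = {X0, X1, X2, X3, X4, X5, X6, X7, X8, X9} — every rack is covered.
No single PDU has all 10 racks (the largest, Atlas, has 8), so 2 is optimal.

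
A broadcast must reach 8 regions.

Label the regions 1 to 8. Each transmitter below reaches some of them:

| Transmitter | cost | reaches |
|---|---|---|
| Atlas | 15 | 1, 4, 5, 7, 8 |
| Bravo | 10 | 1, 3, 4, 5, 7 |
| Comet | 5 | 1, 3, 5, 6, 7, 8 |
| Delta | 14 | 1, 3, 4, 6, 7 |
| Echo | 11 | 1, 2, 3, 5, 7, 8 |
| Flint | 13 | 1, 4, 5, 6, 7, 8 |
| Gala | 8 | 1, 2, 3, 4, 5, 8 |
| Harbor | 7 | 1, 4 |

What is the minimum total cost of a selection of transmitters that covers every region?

13

Comet, Gala together cover every region (Comet ∪ Gala = {1, 2, 3, 4, 5, 6, 7, 8}); total cost 5 + 8 = 13.
No covering selection has total cost below 13.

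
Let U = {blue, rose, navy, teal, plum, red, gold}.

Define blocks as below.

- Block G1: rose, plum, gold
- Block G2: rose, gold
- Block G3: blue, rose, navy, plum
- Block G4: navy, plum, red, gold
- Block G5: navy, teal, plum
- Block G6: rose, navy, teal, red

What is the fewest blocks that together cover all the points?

3

G2 and G3 and G6 together: G2 ∪ G3 ∪ G6 = {blue, rose, navy, teal, plum, red, gold} — every point is covered.
Only G3 contains blue, so G3 is forced; the remaining 3 points need at least 2 more blocks (each remaining block adds at most 2) — so at least 3 blocks are needed, and 3 is optimal.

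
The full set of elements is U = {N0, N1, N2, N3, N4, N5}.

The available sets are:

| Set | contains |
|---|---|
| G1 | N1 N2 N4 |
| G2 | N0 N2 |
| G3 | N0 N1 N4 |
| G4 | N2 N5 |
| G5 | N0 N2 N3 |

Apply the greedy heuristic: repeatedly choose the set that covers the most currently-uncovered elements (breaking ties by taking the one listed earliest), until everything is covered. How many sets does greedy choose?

Greedy: pick G1 (covers 3 new) → pick G5 (covers 2 new) → pick G4 (covers 1 new). Total picks: 3.

3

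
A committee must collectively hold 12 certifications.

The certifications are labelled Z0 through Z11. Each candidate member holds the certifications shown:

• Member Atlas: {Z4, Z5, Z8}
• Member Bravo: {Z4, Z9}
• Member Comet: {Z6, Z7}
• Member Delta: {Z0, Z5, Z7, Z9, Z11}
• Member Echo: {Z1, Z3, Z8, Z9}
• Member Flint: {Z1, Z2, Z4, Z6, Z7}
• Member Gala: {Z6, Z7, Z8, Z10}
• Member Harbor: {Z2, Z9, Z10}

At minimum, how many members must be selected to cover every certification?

Delta and Echo and Flint and Harbor together: Delta ∪ Echo ∪ Flint ∪ Harbor = {Z0, Z1, Z2, Z3, Z4, Z5, Z6, Z7, Z8, Z9, Z10, Z11} — every certification is covered.
No 3 of the 8 members cover everything (all 56 combinations miss at least one certification), so 4 is optimal.

4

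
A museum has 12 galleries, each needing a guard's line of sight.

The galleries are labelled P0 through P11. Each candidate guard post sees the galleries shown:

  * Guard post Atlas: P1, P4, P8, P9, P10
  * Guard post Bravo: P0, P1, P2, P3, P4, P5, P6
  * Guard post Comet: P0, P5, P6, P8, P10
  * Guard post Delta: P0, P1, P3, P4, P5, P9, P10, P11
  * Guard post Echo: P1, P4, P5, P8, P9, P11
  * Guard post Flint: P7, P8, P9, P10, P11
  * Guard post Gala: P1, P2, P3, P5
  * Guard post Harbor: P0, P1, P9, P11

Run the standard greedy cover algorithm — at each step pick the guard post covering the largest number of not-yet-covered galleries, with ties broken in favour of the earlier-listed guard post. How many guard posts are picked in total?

Greedy: pick Delta (covers 8 new) → pick Bravo (covers 2 new) → pick Flint (covers 2 new). Total picks: 3.
(The true minimum cover uses only 2 guard posts, so greedy is not optimal here.)

3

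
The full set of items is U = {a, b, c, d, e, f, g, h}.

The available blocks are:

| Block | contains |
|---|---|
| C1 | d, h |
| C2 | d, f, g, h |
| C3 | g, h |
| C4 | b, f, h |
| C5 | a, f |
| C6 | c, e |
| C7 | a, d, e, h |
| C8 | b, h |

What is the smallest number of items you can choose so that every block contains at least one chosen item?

3

Take T = {c, f, h}. Each listed block contains at least one of these, so T is a hitting set of size 3.
The blocks C1, C5, C6 are pairwise disjoint, so any hitting set needs a separate item for each — at least 3. Hence 3 is optimal.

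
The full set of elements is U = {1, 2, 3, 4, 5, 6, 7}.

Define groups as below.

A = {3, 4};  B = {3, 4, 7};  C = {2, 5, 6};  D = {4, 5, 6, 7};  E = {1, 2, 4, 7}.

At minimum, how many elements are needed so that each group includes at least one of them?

Take H = {2, 4}. Each listed group contains at least one of these, so H is a hitting set of size 2.
The groups A, C are pairwise disjoint, so any hitting set needs a separate element for each — at least 2. Hence 2 is optimal.

2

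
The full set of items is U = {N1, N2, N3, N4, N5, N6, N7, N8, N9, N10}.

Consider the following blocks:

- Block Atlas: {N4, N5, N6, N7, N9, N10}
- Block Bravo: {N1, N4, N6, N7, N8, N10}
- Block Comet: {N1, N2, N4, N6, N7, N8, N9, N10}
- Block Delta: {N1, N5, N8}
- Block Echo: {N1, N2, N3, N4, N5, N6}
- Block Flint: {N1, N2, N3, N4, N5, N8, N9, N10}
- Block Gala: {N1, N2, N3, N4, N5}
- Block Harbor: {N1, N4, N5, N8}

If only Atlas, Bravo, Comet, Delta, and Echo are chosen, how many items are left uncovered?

Union of Atlas, Bravo, Comet, Delta, Echo = {N1, N2, N3, N4, N5, N6, N7, N8, N9, N10} — that's every item, so 0 are uncovered.

0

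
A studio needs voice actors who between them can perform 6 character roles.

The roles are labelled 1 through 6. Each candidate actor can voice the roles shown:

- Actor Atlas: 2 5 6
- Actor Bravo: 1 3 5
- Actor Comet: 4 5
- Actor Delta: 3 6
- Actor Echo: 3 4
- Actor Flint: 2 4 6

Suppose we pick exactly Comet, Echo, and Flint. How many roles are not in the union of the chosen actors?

1

Union of Comet, Echo, Flint = {2, 3, 4, 5, 6}.
Not covered: 1 — 1 role.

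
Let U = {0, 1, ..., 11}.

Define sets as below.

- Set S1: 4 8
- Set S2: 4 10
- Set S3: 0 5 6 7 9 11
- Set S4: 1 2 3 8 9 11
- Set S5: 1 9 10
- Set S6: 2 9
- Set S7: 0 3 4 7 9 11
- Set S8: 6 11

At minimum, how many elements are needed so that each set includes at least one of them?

3

The 3 elements {4, 9, 11} hit every set.
The sets S1, S6, S8 are pairwise disjoint, so any hitting set needs a separate element for each — at least 3. Hence 3 is optimal.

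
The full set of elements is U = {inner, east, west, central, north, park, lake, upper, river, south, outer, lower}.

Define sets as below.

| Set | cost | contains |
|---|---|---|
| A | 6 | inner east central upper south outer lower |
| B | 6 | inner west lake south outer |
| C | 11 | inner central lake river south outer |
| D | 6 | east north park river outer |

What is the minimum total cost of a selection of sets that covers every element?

A, B, D together cover every element (A ∪ B ∪ D = {inner, east, west, central, north, park, lake, upper, river, south, outer, lower}); total cost 6 + 6 + 6 = 18.
No covering selection has total cost below 18.

18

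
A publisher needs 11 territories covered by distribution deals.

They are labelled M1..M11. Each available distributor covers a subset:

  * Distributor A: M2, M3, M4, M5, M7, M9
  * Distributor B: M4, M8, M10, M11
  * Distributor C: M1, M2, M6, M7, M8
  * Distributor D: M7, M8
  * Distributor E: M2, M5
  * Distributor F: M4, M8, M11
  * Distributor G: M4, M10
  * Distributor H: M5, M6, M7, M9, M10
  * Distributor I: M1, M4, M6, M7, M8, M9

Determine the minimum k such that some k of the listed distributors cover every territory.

3

A and B and C together: A ∪ B ∪ C = {M1, M2, M3, M4, M5, M6, M7, M8, M9, M10, M11} — every territory is covered.
Only A contains M3, so A is forced; the remaining 5 territories need at least 2 more distributors (each remaining distributor adds at most 3) — so at least 3 distributors are needed, and 3 is optimal.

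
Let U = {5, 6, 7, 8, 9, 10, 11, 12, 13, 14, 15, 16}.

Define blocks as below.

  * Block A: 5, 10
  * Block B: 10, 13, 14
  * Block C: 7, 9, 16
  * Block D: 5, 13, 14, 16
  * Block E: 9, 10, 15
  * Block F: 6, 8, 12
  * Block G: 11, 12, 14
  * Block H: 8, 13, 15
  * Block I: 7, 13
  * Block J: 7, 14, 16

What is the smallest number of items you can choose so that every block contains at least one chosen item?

4

The 4 items {7, 10, 12, 13} hit every block.
The blocks A, C, G, H are pairwise disjoint, so any hitting set needs a separate item for each — at least 4. Hence 4 is optimal.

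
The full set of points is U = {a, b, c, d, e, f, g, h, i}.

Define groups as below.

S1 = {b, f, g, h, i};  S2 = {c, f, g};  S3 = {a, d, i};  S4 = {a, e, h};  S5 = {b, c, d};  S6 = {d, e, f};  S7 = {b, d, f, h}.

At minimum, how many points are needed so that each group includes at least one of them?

Take T = {a, d, f}. Each listed group contains at least one of these, so T is a hitting set of size 3.
No choice of 2 points meets every group, so 3 is the minimum.

3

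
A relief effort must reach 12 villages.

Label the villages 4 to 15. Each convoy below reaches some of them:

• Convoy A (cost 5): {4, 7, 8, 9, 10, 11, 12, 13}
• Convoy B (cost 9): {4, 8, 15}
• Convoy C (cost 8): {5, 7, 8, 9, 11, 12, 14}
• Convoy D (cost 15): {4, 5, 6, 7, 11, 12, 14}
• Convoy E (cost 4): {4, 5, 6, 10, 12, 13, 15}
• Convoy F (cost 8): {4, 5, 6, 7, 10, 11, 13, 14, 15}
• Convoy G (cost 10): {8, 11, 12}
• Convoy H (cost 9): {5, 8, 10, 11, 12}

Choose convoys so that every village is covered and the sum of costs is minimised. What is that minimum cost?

C, E together cover every village (C ∪ E = {4, 5, 6, 7, 8, 9, 10, 11, 12, 13, 14, 15}); total cost 8 + 4 = 12.
The greedy pick E, A, C costs 17; no covering selection beats 12.

12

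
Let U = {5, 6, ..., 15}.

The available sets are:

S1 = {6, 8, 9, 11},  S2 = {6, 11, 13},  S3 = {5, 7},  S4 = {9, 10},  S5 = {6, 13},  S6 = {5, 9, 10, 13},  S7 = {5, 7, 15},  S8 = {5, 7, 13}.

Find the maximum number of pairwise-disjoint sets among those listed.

3

S3, S4, S5 are pairwise disjoint (S3={5,7}; S4={9,10}; S5={6,13}).
Every remaining set overlaps one of these, and no 4 of the listed sets are pairwise disjoint, so 3 is the maximum.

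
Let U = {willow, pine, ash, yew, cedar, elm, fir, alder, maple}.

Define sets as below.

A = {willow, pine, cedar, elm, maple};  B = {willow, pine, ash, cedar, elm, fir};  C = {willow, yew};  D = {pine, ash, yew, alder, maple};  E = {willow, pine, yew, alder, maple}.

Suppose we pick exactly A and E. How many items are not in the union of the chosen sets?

Union of A, E = {willow, pine, yew, cedar, elm, alder, maple}.
Not covered: ash, fir — 2 items.

2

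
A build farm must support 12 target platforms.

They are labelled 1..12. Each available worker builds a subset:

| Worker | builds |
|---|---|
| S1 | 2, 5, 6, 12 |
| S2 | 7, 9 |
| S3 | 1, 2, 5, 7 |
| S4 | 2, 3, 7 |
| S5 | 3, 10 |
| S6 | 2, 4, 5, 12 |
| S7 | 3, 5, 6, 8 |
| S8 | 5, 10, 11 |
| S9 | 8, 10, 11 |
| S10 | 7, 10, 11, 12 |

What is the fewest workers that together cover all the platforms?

Take {S2, S3, S6, S7, S8}. Their union is {1, 2, 3, 4, 5, 6, 7, 8, 9, 10, 11, 12}, which is all 12 platforms.
No 4 of the 10 workers cover everything (all 210 combinations miss at least one platform), so 5 is optimal.

5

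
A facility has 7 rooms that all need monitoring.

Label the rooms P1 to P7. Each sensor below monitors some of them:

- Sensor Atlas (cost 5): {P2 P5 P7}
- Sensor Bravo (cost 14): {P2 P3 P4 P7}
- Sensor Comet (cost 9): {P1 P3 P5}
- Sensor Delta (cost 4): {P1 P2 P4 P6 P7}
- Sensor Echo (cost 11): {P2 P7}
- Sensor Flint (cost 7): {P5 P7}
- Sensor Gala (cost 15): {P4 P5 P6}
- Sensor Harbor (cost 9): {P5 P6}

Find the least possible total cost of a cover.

Comet, Delta together cover every room (Comet ∪ Delta = {P1, P2, P3, P4, P5, P6, P7}); total cost 9 + 4 = 13.
No covering selection has total cost below 13.

13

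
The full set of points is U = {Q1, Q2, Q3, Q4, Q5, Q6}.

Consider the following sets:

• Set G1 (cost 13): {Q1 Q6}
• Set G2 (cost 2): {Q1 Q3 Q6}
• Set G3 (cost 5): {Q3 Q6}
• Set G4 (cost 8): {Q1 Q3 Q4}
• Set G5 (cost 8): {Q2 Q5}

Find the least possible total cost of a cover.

G2, G4, G5 together cover every point (G2 ∪ G4 ∪ G5 = {Q1, Q2, Q3, Q4, Q5, Q6}); total cost 2 + 8 + 8 = 18.
No covering selection has total cost below 18.

18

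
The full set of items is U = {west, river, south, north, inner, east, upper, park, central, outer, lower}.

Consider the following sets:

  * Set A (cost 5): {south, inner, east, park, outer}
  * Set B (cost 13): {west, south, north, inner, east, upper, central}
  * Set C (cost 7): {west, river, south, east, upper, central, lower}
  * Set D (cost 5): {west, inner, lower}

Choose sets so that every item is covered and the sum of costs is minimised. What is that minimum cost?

25

A, B, C together cover every item (A ∪ B ∪ C = {west, river, south, north, inner, east, upper, park, central, outer, lower}); total cost 5 + 13 + 7 = 25.
No covering selection has total cost below 25.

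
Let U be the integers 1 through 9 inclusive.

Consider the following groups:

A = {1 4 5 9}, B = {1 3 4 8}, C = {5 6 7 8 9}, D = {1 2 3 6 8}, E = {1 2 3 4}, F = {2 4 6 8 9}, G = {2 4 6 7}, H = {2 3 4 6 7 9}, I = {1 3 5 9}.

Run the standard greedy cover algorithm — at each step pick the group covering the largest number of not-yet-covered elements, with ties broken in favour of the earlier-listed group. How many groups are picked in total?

3

Greedy: pick H (covers 6 new) → pick A (covers 2 new) → pick B (covers 1 new). Total picks: 3.
(The true minimum cover uses only 2 groups, so greedy is not optimal here.)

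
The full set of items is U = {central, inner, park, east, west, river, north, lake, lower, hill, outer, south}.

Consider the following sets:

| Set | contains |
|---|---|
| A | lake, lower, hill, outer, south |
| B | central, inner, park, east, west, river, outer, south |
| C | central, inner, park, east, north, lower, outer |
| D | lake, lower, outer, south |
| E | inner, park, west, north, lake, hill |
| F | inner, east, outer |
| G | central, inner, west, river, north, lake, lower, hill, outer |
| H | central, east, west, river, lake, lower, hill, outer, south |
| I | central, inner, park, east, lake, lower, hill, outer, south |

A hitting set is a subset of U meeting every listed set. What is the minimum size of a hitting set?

2

Take T = {inner, lower}. Each listed set contains at least one of these, so T is a hitting set of size 2.
No single item lies in every set, so at least 2 are needed and 2 is optimal.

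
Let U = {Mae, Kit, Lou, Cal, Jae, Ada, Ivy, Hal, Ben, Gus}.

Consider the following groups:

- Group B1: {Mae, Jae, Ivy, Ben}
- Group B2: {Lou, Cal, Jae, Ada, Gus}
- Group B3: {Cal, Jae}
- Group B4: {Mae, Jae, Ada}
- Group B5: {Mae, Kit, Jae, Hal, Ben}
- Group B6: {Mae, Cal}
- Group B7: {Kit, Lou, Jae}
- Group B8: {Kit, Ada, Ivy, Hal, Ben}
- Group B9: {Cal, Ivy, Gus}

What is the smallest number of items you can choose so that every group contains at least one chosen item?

The 3 items {Cal, Jae, Ben} hit every group.
No choice of 2 items meets every group, so 3 is the minimum.

3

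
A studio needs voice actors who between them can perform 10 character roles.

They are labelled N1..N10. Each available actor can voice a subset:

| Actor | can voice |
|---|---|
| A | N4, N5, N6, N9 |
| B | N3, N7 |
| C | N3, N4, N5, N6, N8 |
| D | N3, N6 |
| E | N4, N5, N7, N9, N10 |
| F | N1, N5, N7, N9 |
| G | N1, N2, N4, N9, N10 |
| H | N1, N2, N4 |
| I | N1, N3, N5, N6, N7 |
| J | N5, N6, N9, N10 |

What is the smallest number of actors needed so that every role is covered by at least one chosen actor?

Take {C, E, H}. Their union is {N1, N2, N3, N4, N5, N6, N7, N8, N9, N10}, which is all 10 roles.
Only C contains N8, so C is forced; the remaining 5 roles need at least 2 more actors (each remaining actor adds at most 4) — so at least 3 actors are needed, and 3 is optimal.

3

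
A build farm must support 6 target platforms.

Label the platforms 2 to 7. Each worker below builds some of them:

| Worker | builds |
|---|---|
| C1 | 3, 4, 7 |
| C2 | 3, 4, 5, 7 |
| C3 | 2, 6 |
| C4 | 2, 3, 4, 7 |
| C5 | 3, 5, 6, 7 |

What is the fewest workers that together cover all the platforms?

2

Take {C2, C3}. Their union is {2, 3, 4, 5, 6, 7}, which is all 6 platforms.
No single worker has all 6 platforms (the largest, C2, has 4), so 2 is optimal.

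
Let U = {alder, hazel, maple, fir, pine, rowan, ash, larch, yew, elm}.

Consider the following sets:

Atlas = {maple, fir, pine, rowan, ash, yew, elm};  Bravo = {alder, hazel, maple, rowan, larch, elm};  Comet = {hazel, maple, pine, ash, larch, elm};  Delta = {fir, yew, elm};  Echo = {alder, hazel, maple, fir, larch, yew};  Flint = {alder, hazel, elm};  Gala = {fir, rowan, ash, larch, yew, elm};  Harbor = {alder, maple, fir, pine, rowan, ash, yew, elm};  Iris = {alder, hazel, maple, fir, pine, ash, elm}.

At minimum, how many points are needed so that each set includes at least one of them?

The 2 points {larch, elm} hit every set.
No single point lies in every set, so at least 2 are needed and 2 is optimal.

2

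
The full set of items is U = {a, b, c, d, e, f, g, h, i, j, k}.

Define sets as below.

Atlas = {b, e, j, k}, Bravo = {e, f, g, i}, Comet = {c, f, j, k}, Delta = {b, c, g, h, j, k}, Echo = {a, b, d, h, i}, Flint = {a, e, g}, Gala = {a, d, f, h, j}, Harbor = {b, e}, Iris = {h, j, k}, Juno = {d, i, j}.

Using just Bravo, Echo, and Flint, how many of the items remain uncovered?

Union of Bravo, Echo, Flint = {a, b, d, e, f, g, h, i}.
Not covered: c, j, k — 3 items.

3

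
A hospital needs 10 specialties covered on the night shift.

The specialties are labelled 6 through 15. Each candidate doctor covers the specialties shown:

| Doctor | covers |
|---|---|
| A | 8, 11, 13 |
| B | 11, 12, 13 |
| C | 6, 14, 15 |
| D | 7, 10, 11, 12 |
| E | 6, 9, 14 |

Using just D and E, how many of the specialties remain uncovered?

3

Union of D, E = {6, 7, 9, 10, 11, 12, 14}.
Not covered: 8, 13, 15 — 3 specialties.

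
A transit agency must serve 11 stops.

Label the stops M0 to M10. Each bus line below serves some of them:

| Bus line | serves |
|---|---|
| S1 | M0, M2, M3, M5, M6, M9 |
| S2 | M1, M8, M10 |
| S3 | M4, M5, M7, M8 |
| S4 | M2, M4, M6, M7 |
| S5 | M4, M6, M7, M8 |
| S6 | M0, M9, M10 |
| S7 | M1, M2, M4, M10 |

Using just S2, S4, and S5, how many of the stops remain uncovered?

Union of S2, S4, S5 = {M1, M2, M4, M6, M7, M8, M10}.
Not covered: M0, M3, M5, M9 — 4 stops.

4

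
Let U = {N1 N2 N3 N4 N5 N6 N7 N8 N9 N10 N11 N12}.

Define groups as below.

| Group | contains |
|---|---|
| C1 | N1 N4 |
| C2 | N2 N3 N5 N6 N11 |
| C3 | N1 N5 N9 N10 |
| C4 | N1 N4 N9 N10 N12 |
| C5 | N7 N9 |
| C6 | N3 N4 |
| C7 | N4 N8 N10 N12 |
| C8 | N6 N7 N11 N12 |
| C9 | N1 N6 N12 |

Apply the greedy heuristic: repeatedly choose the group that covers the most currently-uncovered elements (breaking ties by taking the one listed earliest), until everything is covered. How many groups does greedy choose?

Greedy: pick C2 (covers 5 new) → pick C4 (covers 5 new) → pick C5 (covers 1 new) → pick C7 (covers 1 new). Total picks: 4.

4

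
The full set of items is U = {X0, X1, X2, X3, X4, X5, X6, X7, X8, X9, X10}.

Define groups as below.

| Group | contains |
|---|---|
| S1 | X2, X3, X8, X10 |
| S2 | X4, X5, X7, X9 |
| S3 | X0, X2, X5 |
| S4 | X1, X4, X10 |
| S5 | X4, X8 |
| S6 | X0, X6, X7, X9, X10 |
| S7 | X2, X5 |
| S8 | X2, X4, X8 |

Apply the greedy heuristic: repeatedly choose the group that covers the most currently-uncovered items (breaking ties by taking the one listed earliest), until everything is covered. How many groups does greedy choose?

4

Greedy: pick S6 (covers 5 new) → pick S1 (covers 3 new) → pick S2 (covers 2 new) → pick S4 (covers 1 new). Total picks: 4.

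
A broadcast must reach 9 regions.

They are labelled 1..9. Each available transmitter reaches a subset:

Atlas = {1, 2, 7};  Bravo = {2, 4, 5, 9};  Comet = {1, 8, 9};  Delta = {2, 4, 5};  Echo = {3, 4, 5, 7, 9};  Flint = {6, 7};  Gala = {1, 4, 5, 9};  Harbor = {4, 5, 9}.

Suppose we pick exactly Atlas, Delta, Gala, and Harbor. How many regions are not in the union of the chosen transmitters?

Union of Atlas, Delta, Gala, Harbor = {1, 2, 4, 5, 7, 9}.
Not covered: 3, 6, 8 — 3 regions.

3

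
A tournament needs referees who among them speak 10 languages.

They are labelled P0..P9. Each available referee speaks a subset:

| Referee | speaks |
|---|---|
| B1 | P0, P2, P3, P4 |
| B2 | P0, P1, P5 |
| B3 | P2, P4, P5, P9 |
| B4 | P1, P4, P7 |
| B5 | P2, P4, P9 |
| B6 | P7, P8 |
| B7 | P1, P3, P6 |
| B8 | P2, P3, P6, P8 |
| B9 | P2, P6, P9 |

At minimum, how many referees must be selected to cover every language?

B1 and B2 and B6 and B9 together: B1 ∪ B2 ∪ B6 ∪ B9 = {P0, P1, P2, P3, P4, P5, P6, P7, P8, P9} — every language is covered.
No 3 of the 9 referees cover everything (all 84 combinations miss at least one language), so 4 is optimal.

4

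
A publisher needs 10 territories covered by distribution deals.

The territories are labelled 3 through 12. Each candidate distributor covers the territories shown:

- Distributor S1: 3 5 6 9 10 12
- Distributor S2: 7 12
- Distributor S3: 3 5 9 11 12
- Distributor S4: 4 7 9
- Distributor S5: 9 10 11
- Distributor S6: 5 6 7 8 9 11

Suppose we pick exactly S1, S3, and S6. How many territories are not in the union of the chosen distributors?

1

Union of S1, S3, S6 = {3, 5, 6, 7, 8, 9, 10, 11, 12}.
Not covered: 4 — 1 territory.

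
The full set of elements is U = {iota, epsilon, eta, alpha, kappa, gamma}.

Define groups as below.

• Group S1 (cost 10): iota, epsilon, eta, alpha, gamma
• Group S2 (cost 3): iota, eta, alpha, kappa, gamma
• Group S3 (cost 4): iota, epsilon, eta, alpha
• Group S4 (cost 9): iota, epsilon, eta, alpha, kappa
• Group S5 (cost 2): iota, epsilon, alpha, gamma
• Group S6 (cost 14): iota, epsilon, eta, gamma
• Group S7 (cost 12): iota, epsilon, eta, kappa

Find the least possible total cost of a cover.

5

S2, S5 together cover every element (S2 ∪ S5 = {iota, epsilon, eta, alpha, kappa, gamma}); total cost 3 + 2 = 5.
No covering selection has total cost below 5.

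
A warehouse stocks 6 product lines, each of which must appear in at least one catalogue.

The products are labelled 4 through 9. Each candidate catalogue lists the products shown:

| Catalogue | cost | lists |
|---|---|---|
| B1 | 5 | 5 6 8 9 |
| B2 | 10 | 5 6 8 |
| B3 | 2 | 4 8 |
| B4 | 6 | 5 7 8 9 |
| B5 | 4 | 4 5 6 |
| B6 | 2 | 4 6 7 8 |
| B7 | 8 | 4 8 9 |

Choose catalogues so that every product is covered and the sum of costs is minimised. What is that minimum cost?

B1, B6 together cover every product (B1 ∪ B6 = {4, 5, 6, 7, 8, 9}); total cost 5 + 2 = 7.
No covering selection has total cost below 7.

7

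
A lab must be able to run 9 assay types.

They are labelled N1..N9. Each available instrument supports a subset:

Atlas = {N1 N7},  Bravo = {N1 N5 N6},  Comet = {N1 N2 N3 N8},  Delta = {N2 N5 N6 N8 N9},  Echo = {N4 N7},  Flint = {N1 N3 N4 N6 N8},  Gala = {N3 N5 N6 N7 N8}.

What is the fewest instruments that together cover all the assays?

Delta and Flint and Gala together: Delta ∪ Flint ∪ Gala = {N1, N2, N3, N4, N5, N6, N7, N8, N9} — every assay is covered.
Only Delta contains N9, so Delta is forced; the remaining 4 assays need at least 2 more instruments (each remaining instrument adds at most 3) — so at least 3 instruments are needed, and 3 is optimal.

3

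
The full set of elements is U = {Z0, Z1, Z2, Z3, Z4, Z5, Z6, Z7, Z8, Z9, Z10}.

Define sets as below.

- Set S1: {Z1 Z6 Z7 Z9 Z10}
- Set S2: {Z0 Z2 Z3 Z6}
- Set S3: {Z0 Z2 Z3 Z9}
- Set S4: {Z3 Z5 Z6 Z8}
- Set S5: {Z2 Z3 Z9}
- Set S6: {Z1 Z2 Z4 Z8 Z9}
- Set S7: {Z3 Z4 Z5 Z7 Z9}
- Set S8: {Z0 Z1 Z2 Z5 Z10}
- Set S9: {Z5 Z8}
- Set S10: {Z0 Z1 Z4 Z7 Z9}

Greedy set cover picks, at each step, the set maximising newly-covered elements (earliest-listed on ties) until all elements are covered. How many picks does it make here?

Greedy: pick S1 (covers 5 new) → pick S2 (covers 3 new) → pick S4 (covers 2 new) → pick S6 (covers 1 new). Total picks: 4.
(The true minimum cover uses only 3 sets, so greedy is not optimal here.)

4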